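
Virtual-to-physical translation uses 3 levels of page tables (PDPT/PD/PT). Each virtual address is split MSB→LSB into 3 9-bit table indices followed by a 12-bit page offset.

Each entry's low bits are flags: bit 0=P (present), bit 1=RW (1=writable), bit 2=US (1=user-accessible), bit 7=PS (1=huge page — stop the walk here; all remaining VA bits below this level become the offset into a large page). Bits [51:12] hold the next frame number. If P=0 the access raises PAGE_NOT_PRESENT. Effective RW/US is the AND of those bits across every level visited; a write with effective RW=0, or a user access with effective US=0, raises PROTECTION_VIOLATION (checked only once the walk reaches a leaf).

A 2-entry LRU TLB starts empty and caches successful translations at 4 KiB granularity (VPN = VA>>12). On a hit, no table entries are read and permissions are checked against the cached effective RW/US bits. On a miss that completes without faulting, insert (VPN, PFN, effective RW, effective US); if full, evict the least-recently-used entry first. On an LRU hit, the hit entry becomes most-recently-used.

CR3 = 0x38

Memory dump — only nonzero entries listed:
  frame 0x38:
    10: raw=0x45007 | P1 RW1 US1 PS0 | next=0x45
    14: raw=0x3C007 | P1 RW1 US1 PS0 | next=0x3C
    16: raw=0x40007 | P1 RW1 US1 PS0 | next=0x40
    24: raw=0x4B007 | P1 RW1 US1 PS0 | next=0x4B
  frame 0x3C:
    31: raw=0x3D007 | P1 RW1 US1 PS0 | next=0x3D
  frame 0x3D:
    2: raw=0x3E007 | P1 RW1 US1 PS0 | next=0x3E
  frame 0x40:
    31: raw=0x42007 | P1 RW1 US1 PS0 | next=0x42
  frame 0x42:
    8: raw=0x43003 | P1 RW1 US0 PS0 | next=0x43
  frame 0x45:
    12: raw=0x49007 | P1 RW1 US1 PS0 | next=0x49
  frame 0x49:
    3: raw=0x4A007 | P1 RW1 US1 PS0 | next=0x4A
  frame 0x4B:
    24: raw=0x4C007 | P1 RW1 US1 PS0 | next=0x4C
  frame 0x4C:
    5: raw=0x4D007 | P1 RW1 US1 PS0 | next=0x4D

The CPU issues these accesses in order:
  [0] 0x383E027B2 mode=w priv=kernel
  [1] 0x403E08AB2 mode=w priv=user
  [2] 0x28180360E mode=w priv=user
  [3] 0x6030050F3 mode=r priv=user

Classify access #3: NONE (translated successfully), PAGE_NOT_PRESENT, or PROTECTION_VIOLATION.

Walk each access:
#0 VA=0x383E027B2 (w,kernel):
  lvl0: tbl 0x38, slot 14 ⇒ 0x3C007 (P1/RW1/US1/PS0)
  lvl1: tbl 0x3C, slot 31 ⇒ 0x3D007 (P1/RW1/US1/PS0)
  lvl2: tbl 0x3D, slot 2 ⇒ 0x3E007 (P1/RW1/US1/PS0)
  → PA=0x3E7B2  (3 entries read)
#1 VA=0x403E08AB2 (w,user):
  lvl0: tbl 0x38, slot 16 ⇒ 0x40007 (P1/RW1/US1/PS0)
  lvl1: tbl 0x40, slot 31 ⇒ 0x42007 (P1/RW1/US1/PS0)
  lvl2: tbl 0x42, slot 8 ⇒ 0x43003 (P1/RW1/US0/PS0)
  → PROTECTION_VIOLATION  (3 entries read)
#2 VA=0x28180360E (w,user):
  lvl0: tbl 0x38, slot 10 ⇒ 0x45007 (P1/RW1/US1/PS0)
  lvl1: tbl 0x45, slot 12 ⇒ 0x49007 (P1/RW1/US1/PS0)
  lvl2: tbl 0x49, slot 3 ⇒ 0x4A007 (P1/RW1/US1/PS0)
  → PA=0x4A60E  (3 entries read)
#3 VA=0x6030050F3 (r,user):
  lvl0: tbl 0x38, slot 24 ⇒ 0x4B007 (P1/RW1/US1/PS0)
  lvl1: tbl 0x4B, slot 24 ⇒ 0x4C007 (P1/RW1/US1/PS0)
  lvl2: tbl 0x4C, slot 5 ⇒ 0x4D007 (P1/RW1/US1/PS0)
  → PA=0x4D0F3  (3 entries read)

Access #3 fault: NONE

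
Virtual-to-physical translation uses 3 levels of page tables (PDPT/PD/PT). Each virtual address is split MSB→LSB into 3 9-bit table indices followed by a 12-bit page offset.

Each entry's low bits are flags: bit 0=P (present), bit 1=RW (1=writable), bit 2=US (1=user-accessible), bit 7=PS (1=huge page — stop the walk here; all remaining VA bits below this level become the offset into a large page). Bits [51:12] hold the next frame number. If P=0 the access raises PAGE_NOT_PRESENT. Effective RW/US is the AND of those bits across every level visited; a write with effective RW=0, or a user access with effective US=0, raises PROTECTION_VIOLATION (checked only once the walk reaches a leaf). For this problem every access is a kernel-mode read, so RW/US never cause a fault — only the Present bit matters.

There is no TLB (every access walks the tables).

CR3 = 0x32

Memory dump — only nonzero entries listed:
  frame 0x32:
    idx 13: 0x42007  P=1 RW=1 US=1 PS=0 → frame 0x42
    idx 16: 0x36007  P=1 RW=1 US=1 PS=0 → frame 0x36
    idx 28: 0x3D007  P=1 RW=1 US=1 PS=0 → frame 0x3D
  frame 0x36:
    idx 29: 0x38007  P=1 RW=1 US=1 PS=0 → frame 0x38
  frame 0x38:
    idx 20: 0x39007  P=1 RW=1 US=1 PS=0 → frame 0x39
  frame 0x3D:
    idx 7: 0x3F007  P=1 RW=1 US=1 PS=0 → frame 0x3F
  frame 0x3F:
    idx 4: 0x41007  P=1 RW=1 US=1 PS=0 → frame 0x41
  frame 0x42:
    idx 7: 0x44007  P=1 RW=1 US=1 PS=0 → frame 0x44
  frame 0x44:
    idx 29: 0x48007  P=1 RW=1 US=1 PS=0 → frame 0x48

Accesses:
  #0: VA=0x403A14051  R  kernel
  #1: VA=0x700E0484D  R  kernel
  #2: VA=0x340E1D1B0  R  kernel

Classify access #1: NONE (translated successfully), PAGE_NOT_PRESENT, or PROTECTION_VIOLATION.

Per-access translation:
#0 VA=0x403A14051 (r,kernel):
  L0 @0x32[16] → 0x36007  P=1,RW=1,US=1,PS=0
  L1 @0x36[29] → 0x38007  P=1,RW=1,US=1,PS=0
  L2 @0x38[20] → 0x39007  P=1,RW=1,US=1,PS=0
  ⇒ phys 0x39051  [3 reads]
#1 VA=0x700E0484D (r,kernel):
  L0 @0x32[28] → 0x3D007  P=1,RW=1,US=1,PS=0
  L1 @0x3D[7] → 0x3F007  P=1,RW=1,US=1,PS=0
  L2 @0x3F[4] → 0x41007  P=1,RW=1,US=1,PS=0
  ⇒ phys 0x4184D  [3 reads]
#2 VA=0x340E1D1B0 (r,kernel):
  L0 @0x32[13] → 0x42007  P=1,RW=1,US=1,PS=0
  L1 @0x42[7] → 0x44007  P=1,RW=1,US=1,PS=0
  L2 @0x44[29] → 0x48007  P=1,RW=1,US=1,PS=0
  ⇒ phys 0x481B0  [3 reads]

Access #1 fault: NONE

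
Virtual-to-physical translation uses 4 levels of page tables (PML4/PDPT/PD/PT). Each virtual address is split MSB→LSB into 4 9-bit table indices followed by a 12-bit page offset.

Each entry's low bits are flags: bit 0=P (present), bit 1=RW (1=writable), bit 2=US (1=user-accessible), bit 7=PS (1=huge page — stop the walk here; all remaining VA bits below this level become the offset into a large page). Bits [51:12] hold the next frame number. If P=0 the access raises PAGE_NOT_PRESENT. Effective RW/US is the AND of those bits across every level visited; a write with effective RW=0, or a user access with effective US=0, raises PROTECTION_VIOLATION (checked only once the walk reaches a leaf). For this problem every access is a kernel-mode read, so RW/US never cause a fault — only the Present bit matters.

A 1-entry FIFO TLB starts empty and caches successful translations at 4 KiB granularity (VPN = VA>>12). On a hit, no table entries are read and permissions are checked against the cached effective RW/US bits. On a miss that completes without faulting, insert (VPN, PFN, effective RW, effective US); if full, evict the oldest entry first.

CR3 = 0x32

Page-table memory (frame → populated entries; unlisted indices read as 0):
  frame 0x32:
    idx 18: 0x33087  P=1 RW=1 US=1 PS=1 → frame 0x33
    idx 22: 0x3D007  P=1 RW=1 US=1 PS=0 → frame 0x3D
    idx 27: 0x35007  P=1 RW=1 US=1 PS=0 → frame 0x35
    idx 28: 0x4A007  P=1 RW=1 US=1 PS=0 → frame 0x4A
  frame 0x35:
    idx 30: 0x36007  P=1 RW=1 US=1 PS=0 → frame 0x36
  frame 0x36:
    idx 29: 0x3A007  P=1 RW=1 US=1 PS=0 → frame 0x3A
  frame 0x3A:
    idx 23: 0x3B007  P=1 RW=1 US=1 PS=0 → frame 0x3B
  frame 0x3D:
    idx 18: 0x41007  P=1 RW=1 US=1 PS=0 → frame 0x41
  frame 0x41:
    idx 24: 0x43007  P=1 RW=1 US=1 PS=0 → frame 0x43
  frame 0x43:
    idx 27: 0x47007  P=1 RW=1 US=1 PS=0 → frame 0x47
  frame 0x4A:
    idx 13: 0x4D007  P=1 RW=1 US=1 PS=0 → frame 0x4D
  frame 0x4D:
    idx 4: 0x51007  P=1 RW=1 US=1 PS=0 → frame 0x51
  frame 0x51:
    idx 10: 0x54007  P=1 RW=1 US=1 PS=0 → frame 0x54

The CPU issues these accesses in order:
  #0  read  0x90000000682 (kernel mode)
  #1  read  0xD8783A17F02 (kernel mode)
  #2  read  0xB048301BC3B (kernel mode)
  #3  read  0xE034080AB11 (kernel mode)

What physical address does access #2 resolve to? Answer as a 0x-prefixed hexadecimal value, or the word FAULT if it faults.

Walk each access:
#0 VA=0x90000000682 (r,kernel):
  L0: frame=0x32 idx=18 entry=0x33087 [P=1 RW=1 US=1 PS=1]
  ✓ 0x33682 (huge @L0)  — 1 lookups
#1 VA=0xD8783A17F02 (r,kernel):
  L0: frame=0x32 idx=27 entry=0x35007 [P=1 RW=1 US=1 PS=0]
  L1: frame=0x35 idx=30 entry=0x36007 [P=1 RW=1 US=1 PS=0]
  L2: frame=0x36 idx=29 entry=0x3A007 [P=1 RW=1 US=1 PS=0]
  L3: frame=0x3A idx=23 entry=0x3B007 [P=1 RW=1 US=1 PS=0]
  ✓ 0x3BF02  — 4 lookups
#2 VA=0xB048301BC3B (r,kernel):
  L0: frame=0x32 idx=22 entry=0x3D007 [P=1 RW=1 US=1 PS=0]
  L1: frame=0x3D idx=18 entry=0x41007 [P=1 RW=1 US=1 PS=0]
  L2: frame=0x41 idx=24 entry=0x43007 [P=1 RW=1 US=1 PS=0]
  L3: frame=0x43 idx=27 entry=0x47007 [P=1 RW=1 US=1 PS=0]
  ✓ 0x47C3B  — 4 lookups
#3 VA=0xE034080AB11 (r,kernel):
  L0: frame=0x32 idx=28 entry=0x4A007 [P=1 RW=1 US=1 PS=0]
  L1: frame=0x4A idx=13 entry=0x4D007 [P=1 RW=1 US=1 PS=0]
  L2: frame=0x4D idx=4 entry=0x51007 [P=1 RW=1 US=1 PS=0]
  L3: frame=0x51 idx=10 entry=0x54007 [P=1 RW=1 US=1 PS=0]
  ✓ 0x54B11  — 4 lookups

Access #2 PA: 0x47C3B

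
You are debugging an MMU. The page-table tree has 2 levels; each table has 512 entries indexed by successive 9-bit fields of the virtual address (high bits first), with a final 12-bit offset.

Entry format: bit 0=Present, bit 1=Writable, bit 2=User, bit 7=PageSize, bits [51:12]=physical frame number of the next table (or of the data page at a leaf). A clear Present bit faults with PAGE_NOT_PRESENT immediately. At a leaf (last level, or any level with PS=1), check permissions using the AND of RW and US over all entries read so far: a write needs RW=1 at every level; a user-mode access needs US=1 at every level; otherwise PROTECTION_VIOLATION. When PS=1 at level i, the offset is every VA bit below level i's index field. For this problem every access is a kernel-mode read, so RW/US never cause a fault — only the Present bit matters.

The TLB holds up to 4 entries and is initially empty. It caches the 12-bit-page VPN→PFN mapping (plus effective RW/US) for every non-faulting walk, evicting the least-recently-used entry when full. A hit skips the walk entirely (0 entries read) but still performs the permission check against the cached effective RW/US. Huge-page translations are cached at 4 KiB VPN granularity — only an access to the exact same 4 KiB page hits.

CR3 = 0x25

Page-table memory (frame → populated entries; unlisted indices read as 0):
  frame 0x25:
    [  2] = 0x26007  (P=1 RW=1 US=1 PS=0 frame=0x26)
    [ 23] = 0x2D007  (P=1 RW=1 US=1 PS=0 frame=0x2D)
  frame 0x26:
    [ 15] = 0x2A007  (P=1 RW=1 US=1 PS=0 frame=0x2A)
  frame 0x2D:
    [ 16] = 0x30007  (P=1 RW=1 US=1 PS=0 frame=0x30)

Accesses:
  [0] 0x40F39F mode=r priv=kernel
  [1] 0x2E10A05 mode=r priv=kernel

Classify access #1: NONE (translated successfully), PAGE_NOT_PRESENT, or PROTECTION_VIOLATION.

Trace:
#0 VA=0x40F39F (r,kernel):
  [0] read 0x25 idx=2: raw=0x26007 flags P=1 W=1 U=1 S=0
  [1] read 0x26 idx=15: raw=0x2A007 flags P=1 W=1 U=1 S=0
  ⇒ phys 0x2A39F  [2 reads]
#1 VA=0x2E10A05 (r,kernel):
  [0] read 0x25 idx=23: raw=0x2D007 flags P=1 W=1 U=1 S=0
  [1] read 0x2D idx=16: raw=0x30007 flags P=1 W=1 U=1 S=0
  ⇒ phys 0x30A05  [2 reads]

Access #1 fault: NONE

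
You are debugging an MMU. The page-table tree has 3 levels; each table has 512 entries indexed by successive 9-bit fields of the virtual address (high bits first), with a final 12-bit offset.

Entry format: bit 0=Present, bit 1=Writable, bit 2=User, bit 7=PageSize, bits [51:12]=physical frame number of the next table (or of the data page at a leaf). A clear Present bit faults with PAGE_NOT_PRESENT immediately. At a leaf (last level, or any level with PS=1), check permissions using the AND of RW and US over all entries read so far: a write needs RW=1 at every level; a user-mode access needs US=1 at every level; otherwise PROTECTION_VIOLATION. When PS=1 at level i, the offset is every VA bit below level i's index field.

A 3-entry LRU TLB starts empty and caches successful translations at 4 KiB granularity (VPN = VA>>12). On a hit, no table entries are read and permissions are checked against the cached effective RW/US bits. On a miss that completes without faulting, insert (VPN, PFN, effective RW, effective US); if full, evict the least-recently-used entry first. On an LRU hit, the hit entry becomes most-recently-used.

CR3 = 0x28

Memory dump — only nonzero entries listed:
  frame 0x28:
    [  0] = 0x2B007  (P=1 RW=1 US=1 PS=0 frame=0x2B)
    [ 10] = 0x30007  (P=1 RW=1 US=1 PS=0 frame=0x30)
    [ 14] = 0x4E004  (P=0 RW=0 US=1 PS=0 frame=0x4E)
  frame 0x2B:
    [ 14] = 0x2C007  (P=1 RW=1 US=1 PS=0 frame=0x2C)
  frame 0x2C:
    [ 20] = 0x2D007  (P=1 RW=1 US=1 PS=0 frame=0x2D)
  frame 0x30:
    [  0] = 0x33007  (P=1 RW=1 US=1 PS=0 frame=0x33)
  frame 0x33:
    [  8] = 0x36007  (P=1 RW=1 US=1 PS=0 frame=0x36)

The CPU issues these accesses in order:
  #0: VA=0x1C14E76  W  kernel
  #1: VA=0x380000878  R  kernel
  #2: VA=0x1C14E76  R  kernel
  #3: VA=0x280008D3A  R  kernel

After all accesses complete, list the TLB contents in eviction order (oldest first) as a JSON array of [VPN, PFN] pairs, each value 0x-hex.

Per-access translation:
#0 VA=0x1C14E76 (w,kernel):
  L0 @0x28[0] → 0x2B007  P=1,RW=1,US=1,PS=0
  L1 @0x2B[14] → 0x2C007  P=1,RW=1,US=1,PS=0
  L2 @0x2C[20] → 0x2D007  P=1,RW=1,US=1,PS=0
  → PA=0x2DE76  (3 entries read)
#1 VA=0x380000878 (r,kernel):
  L0 @0x28[14] → 0x4E004  P=0,RW=0,US=1,PS=0
  ⇒ fault: PAGE_NOT_PRESENT  — 1 lookups
#2 VA=0x1C14E76 (r,kernel):
  TLB hit vpn=0x1C14 → PA=0x2DE76
#3 VA=0x280008D3A (r,kernel):
  L0 @0x28[10] → 0x30007  P=1,RW=1,US=1,PS=0
  L1 @0x30[0] → 0x33007  P=1,RW=1,US=1,PS=0
  L2 @0x33[8] → 0x36007  P=1,RW=1,US=1,PS=0
  → PA=0x36D3A  (3 entries read)

TLB: [["0x1C14", "0x2D"], ["0x280008", "0x36"]]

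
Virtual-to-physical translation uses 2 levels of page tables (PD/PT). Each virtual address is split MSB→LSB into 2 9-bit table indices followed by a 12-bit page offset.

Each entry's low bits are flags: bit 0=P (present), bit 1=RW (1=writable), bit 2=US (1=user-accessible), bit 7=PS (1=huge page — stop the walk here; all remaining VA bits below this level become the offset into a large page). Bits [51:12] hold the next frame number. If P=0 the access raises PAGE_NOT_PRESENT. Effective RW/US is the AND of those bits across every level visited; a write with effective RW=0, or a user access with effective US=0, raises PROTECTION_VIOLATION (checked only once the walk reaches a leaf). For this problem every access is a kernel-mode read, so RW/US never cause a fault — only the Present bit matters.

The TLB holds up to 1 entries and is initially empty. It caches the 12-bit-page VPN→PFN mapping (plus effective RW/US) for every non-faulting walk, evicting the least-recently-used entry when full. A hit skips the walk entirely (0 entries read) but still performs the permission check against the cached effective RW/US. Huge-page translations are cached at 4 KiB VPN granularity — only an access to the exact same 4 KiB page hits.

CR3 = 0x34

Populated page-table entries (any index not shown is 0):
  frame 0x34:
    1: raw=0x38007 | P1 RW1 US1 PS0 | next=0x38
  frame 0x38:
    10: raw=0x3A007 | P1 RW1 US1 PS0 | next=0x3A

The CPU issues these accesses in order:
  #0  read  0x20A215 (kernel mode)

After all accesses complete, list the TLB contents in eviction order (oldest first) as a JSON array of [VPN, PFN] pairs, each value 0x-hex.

Walk each access:
#0 VA=0x20A215 (r,kernel):
  lvl0: tbl 0x34, slot 1 ⇒ 0x38007 (P1/RW1/US1/PS0)
  lvl1: tbl 0x38, slot 10 ⇒ 0x3A007 (P1/RW1/US1/PS0)
  ✓ 0x3A215  — 2 lookups

TLB: [["0x20A", "0x3A"]]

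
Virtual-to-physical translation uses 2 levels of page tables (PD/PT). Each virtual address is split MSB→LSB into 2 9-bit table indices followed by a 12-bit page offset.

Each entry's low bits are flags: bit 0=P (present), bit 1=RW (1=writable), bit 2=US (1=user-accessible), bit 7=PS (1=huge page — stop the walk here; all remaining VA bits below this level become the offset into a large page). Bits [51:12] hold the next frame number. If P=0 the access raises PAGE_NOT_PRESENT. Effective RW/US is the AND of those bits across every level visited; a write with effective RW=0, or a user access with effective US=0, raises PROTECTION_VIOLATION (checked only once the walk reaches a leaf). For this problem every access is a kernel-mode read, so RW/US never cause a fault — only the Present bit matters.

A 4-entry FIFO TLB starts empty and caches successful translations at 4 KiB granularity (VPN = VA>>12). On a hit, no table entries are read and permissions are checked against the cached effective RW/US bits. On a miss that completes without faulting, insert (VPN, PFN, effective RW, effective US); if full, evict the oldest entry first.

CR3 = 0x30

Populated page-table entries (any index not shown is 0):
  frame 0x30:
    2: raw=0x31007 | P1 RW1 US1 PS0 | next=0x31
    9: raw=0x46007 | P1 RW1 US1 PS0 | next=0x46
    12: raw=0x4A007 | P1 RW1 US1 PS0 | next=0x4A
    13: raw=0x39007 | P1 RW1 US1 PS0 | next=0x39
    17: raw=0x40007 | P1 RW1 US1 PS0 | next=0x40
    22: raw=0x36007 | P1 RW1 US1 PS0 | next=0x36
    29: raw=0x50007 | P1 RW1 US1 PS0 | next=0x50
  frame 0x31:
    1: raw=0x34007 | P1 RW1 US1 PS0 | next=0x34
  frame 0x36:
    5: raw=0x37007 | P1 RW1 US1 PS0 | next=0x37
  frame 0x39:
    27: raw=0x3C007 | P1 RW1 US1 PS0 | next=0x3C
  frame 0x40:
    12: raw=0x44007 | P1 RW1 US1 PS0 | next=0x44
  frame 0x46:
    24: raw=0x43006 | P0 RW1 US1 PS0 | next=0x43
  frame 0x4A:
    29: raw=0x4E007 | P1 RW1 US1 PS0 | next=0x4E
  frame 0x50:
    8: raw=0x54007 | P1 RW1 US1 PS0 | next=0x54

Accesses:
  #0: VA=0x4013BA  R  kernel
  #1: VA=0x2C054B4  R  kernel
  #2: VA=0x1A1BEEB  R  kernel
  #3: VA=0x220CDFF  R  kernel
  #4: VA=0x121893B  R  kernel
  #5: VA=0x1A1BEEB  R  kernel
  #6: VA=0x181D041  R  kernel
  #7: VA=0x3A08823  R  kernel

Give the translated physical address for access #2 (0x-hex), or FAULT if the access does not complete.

Walk each access:
#0 VA=0x4013BA (r,kernel):
  lvl0: tbl 0x30, slot 2 ⇒ 0x31007 (P1/RW1/US1/PS0)
  lvl1: tbl 0x31, slot 1 ⇒ 0x34007 (P1/RW1/US1/PS0)
  ⇒ phys 0x343BA  [2 reads]
#1 VA=0x2C054B4 (r,kernel):
  lvl0: tbl 0x30, slot 22 ⇒ 0x36007 (P1/RW1/US1/PS0)
  lvl1: tbl 0x36, slot 5 ⇒ 0x37007 (P1/RW1/US1/PS0)
  ⇒ phys 0x374B4  [2 reads]
#2 VA=0x1A1BEEB (r,kernel):
  lvl0: tbl 0x30, slot 13 ⇒ 0x39007 (P1/RW1/US1/PS0)
  lvl1: tbl 0x39, slot 27 ⇒ 0x3C007 (P1/RW1/US1/PS0)
  ⇒ phys 0x3CEEB  [2 reads]
#3 VA=0x220CDFF (r,kernel):
  lvl0: tbl 0x30, slot 17 ⇒ 0x40007 (P1/RW1/US1/PS0)
  lvl1: tbl 0x40, slot 12 ⇒ 0x44007 (P1/RW1/US1/PS0)
  ⇒ phys 0x44DFF  [2 reads]
#4 VA=0x121893B (r,kernel):
  lvl0: tbl 0x30, slot 9 ⇒ 0x46007 (P1/RW1/US1/PS0)
  lvl1: tbl 0x46, slot 24 ⇒ 0x43006 (P0/RW1/US1/PS0)
  → PAGE_NOT_PRESENT  (2 entries read)
#5 VA=0x1A1BEEB (r,kernel):
  TLB hit vpn=0x1A1B → PA=0x3CEEB
#6 VA=0x181D041 (r,kernel):
  lvl0: tbl 0x30, slot 12 ⇒ 0x4A007 (P1/RW1/US1/PS0)
  lvl1: tbl 0x4A, slot 29 ⇒ 0x4E007 (P1/RW1/US1/PS0)
  ⇒ phys 0x4E041  [2 reads]
#7 VA=0x3A08823 (r,kernel):
  lvl0: tbl 0x30, slot 29 ⇒ 0x50007 (P1/RW1/US1/PS0)
  lvl1: tbl 0x50, slot 8 ⇒ 0x54007 (P1/RW1/US1/PS0)
  ⇒ phys 0x54823  [2 reads]

Access #2 PA: 0x3CEEB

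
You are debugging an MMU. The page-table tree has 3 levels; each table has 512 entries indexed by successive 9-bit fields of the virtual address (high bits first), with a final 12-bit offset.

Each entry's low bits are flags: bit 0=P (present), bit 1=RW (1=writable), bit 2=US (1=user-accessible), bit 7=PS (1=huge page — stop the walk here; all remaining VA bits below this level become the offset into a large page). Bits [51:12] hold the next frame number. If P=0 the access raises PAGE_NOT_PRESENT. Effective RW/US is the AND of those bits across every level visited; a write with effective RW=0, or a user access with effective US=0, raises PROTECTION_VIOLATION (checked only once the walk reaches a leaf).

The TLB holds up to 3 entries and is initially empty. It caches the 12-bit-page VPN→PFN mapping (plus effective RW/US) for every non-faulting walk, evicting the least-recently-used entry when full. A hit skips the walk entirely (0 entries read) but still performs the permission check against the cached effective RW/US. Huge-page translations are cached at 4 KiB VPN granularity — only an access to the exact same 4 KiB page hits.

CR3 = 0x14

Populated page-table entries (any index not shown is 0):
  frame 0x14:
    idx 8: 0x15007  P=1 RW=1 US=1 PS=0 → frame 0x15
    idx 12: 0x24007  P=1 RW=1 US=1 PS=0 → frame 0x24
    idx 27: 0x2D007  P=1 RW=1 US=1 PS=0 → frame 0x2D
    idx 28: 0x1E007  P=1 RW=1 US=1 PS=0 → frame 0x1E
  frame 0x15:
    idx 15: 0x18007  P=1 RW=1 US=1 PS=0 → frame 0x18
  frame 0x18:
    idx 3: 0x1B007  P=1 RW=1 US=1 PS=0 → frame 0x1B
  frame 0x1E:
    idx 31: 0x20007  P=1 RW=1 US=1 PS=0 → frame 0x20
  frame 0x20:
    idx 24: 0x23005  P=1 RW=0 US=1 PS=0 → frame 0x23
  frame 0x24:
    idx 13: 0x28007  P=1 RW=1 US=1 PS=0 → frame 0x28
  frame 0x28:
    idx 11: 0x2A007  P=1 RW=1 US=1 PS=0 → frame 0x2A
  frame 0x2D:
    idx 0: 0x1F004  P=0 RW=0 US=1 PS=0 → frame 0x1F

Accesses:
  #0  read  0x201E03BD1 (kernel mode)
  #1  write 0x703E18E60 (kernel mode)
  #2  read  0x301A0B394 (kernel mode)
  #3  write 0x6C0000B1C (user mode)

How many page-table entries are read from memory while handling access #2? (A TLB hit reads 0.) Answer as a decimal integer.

Per-access translation:
#0 VA=0x201E03BD1 (r,kernel):
  [0] read 0x14 idx=8: raw=0x15007 flags P=1 W=1 U=1 S=0
  [1] read 0x15 idx=15: raw=0x18007 flags P=1 W=1 U=1 S=0
  [2] read 0x18 idx=3: raw=0x1B007 flags P=1 W=1 U=1 S=0
  → PA=0x1BBD1  (3 entries read)
#1 VA=0x703E18E60 (w,kernel):
  [0] read 0x14 idx=28: raw=0x1E007 flags P=1 W=1 U=1 S=0
  [1] read 0x1E idx=31: raw=0x20007 flags P=1 W=1 U=1 S=0
  [2] read 0x20 idx=24: raw=0x23005 flags P=1 W=0 U=1 S=0
  → PROTECTION_VIOLATION  (3 entries read)
#2 VA=0x301A0B394 (r,kernel):
  [0] read 0x14 idx=12: raw=0x24007 flags P=1 W=1 U=1 S=0
  [1] read 0x24 idx=13: raw=0x28007 flags P=1 W=1 U=1 S=0
  [2] read 0x28 idx=11: raw=0x2A007 flags P=1 W=1 U=1 S=0
  → PA=0x2A394  (3 entries read)
#3 VA=0x6C0000B1C (w,user):
  [0] read 0x14 idx=27: raw=0x2D007 flags P=1 W=1 U=1 S=0
  [1] read 0x2D idx=0: raw=0x1F004 flags P=0 W=0 U=1 S=0
  → PAGE_NOT_PRESENT  (2 entries read)

Entries read for #2: 3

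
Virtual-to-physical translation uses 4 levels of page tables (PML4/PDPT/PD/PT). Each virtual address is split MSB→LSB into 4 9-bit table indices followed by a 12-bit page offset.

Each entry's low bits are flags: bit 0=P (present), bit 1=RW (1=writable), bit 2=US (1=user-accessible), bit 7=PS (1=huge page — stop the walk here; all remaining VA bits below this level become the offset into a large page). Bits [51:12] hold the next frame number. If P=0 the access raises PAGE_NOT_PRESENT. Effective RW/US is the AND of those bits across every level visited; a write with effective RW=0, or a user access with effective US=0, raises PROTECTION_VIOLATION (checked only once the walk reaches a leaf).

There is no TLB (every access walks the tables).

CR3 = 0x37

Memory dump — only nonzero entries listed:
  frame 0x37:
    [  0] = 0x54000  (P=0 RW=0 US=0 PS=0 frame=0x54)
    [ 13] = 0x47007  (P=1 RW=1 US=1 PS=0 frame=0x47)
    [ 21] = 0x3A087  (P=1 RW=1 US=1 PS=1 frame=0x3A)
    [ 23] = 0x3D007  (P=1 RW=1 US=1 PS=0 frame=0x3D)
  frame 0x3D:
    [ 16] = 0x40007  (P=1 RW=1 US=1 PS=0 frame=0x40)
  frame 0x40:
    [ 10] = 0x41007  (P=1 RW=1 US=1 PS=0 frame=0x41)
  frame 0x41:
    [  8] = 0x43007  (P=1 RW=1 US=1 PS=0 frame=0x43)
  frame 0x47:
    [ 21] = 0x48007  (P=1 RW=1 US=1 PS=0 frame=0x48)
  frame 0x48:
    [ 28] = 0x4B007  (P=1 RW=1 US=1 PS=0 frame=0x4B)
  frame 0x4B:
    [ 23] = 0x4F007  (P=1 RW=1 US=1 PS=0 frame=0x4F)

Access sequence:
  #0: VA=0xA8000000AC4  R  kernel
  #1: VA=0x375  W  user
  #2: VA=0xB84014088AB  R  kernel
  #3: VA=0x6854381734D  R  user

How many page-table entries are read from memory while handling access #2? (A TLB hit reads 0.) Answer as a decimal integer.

Walk each access:
#0 VA=0xA8000000AC4 (r,kernel):
  lvl0: tbl 0x37, slot 21 ⇒ 0x3A087 (P1/RW1/US1/PS1)
  → PA=0x3AAC4 (huge @L0)  (1 entries read)
#1 VA=0x375 (w,user):
  lvl0: tbl 0x37, slot 0 ⇒ 0x54000 (P0/RW0/US0/PS0)
  ✗ PAGE_NOT_PRESENT  [1 reads]
#2 VA=0xB84014088AB (r,kernel):
  lvl0: tbl 0x37, slot 23 ⇒ 0x3D007 (P1/RW1/US1/PS0)
  lvl1: tbl 0x3D, slot 16 ⇒ 0x40007 (P1/RW1/US1/PS0)
  lvl2: tbl 0x40, slot 10 ⇒ 0x41007 (P1/RW1/US1/PS0)
  lvl3: tbl 0x41, slot 8 ⇒ 0x43007 (P1/RW1/US1/PS0)
  → PA=0x438AB  (4 entries read)
#3 VA=0x6854381734D (r,user):
  lvl0: tbl 0x37, slot 13 ⇒ 0x47007 (P1/RW1/US1/PS0)
  lvl1: tbl 0x47, slot 21 ⇒ 0x48007 (P1/RW1/US1/PS0)
  lvl2: tbl 0x48, slot 28 ⇒ 0x4B007 (P1/RW1/US1/PS0)
  lvl3: tbl 0x4B, slot 23 ⇒ 0x4F007 (P1/RW1/US1/PS0)
  → PA=0x4F34D  (4 entries read)

Entries read for #2: 4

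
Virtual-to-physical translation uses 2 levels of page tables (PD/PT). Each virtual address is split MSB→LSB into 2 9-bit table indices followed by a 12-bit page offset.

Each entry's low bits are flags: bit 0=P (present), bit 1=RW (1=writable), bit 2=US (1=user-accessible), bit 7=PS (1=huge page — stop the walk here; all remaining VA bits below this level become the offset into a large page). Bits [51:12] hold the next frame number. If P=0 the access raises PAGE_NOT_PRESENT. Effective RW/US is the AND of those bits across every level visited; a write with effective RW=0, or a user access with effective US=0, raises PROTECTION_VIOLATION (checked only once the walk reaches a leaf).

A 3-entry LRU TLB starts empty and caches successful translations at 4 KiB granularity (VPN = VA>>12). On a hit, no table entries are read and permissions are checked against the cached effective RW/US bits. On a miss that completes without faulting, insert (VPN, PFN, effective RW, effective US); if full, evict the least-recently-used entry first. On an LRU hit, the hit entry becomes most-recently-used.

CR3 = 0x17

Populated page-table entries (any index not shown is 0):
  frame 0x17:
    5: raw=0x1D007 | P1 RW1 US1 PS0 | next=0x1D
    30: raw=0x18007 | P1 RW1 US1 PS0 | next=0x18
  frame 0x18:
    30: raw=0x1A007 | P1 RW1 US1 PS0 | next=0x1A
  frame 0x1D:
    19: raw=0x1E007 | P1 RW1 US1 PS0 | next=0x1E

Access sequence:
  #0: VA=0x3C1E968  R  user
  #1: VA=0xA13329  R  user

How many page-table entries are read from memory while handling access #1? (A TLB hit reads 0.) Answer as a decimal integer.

Per-access translation:
#0 VA=0x3C1E968 (r,user):
  L0: frame=0x17 idx=30 entry=0x18007 [P=1 RW=1 US=1 PS=0]
  L1: frame=0x18 idx=30 entry=0x1A007 [P=1 RW=1 US=1 PS=0]
  ⇒ phys 0x1A968  [2 reads]
#1 VA=0xA13329 (r,user):
  L0: frame=0x17 idx=5 entry=0x1D007 [P=1 RW=1 US=1 PS=0]
  L1: frame=0x1D idx=19 entry=0x1E007 [P=1 RW=1 US=1 PS=0]
  ⇒ phys 0x1E329  [2 reads]

Entries read for #1: 2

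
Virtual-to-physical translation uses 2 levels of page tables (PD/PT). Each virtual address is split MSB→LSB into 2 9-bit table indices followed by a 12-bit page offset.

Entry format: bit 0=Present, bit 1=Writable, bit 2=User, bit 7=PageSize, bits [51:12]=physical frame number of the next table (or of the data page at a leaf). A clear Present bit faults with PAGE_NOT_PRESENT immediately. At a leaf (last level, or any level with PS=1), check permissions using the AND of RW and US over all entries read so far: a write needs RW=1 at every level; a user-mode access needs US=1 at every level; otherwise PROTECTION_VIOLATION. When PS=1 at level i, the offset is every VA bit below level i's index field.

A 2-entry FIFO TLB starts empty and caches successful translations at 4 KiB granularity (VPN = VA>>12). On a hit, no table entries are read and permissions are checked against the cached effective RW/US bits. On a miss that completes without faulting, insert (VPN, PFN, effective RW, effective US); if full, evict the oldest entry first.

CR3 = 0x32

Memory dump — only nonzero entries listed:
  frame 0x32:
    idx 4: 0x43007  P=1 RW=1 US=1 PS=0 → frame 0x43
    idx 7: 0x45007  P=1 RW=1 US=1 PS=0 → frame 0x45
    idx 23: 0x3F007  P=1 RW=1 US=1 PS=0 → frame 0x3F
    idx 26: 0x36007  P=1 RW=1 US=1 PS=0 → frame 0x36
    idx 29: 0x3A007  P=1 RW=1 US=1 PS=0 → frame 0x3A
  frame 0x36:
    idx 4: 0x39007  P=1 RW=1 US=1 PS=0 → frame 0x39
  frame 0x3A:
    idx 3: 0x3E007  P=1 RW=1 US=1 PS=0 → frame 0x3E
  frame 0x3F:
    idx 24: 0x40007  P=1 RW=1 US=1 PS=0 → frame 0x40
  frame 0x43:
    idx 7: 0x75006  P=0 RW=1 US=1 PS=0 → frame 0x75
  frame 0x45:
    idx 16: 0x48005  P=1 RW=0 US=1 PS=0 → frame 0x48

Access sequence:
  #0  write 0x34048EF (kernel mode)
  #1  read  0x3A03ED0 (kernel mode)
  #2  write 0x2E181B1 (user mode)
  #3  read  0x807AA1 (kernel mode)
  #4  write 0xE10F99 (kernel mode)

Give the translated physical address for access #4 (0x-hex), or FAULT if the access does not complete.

Per-access translation:
#0 VA=0x34048EF (w,kernel):
  L0: frame=0x32 idx=26 entry=0x36007 [P=1 RW=1 US=1 PS=0]
  L1: frame=0x36 idx=4 entry=0x39007 [P=1 RW=1 US=1 PS=0]
  ✓ 0x398EF  — 2 lookups
#1 VA=0x3A03ED0 (r,kernel):
  L0: frame=0x32 idx=29 entry=0x3A007 [P=1 RW=1 US=1 PS=0]
  L1: frame=0x3A idx=3 entry=0x3E007 [P=1 RW=1 US=1 PS=0]
  ✓ 0x3EED0  — 2 lookups
#2 VA=0x2E181B1 (w,user):
  L0: frame=0x32 idx=23 entry=0x3F007 [P=1 RW=1 US=1 PS=0]
  L1: frame=0x3F idx=24 entry=0x40007 [P=1 RW=1 US=1 PS=0]
  ✓ 0x401B1  — 2 lookups
#3 VA=0x807AA1 (r,kernel):
  L0: frame=0x32 idx=4 entry=0x43007 [P=1 RW=1 US=1 PS=0]
  L1: frame=0x43 idx=7 entry=0x75006 [P=0 RW=1 US=1 PS=0]
  ⇒ fault: PAGE_NOT_PRESENT  — 2 lookups
#4 VA=0xE10F99 (w,kernel):
  L0: frame=0x32 idx=7 entry=0x45007 [P=1 RW=1 US=1 PS=0]
  L1: frame=0x45 idx=16 entry=0x48005 [P=1 RW=0 US=1 PS=0]
  ⇒ fault: PROTECTION_VIOLATION  — 2 lookups

Access #4 PA: FAULT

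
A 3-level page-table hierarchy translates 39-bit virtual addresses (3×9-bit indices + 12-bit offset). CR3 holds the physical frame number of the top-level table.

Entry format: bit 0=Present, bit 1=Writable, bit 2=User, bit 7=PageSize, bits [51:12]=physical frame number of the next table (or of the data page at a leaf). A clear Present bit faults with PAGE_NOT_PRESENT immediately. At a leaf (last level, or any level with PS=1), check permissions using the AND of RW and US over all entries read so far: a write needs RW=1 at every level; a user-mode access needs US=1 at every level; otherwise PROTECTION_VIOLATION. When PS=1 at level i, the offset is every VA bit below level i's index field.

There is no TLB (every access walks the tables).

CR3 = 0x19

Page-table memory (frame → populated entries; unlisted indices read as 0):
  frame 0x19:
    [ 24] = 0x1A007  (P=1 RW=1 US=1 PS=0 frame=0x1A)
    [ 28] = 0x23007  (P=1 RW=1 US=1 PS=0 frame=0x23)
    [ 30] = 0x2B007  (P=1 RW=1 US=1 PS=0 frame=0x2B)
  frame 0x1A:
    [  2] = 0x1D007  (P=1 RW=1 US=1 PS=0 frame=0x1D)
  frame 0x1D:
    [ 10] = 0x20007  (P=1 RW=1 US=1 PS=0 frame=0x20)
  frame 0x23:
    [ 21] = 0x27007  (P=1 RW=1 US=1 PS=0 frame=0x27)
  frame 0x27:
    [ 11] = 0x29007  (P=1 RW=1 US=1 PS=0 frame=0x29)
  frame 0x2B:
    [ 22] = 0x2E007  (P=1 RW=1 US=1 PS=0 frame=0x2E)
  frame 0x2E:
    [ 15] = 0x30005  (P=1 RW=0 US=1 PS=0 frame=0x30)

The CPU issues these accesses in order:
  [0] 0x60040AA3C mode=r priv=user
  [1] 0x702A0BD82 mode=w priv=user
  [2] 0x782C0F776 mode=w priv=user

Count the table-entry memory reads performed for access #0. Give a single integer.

Trace:
#0 VA=0x60040AA3C (r,user):
  [0] read 0x19 idx=24: raw=0x1A007 flags P=1 W=1 U=1 S=0
  [1] read 0x1A idx=2: raw=0x1D007 flags P=1 W=1 U=1 S=0
  [2] read 0x1D idx=10: raw=0x20007 flags P=1 W=1 U=1 S=0
  ✓ 0x20A3C  — 3 lookups
#1 VA=0x702A0BD82 (w,user):
  [0] read 0x19 idx=28: raw=0x23007 flags P=1 W=1 U=1 S=0
  [1] read 0x23 idx=21: raw=0x27007 flags P=1 W=1 U=1 S=0
  [2] read 0x27 idx=11: raw=0x29007 flags P=1 W=1 U=1 S=0
  ✓ 0x29D82  — 3 lookups
#2 VA=0x782C0F776 (w,user):
  [0] read 0x19 idx=30: raw=0x2B007 flags P=1 W=1 U=1 S=0
  [1] read 0x2B idx=22: raw=0x2E007 flags P=1 W=1 U=1 S=0
  [2] read 0x2E idx=15: raw=0x30005 flags P=1 W=0 U=1 S=0
  ⇒ fault: PROTECTION_VIOLATION  — 3 lookups

Entries read for #0: 3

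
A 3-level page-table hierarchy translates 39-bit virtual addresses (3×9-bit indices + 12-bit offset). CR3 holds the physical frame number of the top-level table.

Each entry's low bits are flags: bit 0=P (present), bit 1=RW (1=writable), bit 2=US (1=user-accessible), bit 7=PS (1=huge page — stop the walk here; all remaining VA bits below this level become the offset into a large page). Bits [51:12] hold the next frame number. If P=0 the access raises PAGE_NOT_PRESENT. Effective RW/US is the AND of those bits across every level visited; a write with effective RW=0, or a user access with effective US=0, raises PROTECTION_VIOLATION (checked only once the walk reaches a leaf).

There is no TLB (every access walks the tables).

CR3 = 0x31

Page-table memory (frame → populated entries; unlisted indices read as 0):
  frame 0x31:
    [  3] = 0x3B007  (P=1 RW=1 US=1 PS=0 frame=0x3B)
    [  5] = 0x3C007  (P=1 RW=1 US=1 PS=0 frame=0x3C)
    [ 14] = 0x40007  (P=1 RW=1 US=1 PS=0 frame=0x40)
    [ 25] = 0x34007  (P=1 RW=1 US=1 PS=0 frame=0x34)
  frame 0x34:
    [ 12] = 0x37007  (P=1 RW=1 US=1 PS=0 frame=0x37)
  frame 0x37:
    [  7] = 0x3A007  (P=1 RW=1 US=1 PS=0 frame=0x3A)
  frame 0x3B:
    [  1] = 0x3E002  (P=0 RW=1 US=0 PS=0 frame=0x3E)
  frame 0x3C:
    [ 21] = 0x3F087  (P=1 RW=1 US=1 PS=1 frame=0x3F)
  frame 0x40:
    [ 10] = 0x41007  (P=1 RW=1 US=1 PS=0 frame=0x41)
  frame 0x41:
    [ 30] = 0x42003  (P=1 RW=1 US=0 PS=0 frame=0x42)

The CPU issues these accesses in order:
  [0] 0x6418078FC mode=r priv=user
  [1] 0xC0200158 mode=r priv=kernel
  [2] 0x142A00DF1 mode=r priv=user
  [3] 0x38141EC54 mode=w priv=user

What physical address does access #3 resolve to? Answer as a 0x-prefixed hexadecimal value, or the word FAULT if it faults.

Per-access translation:
#0 VA=0x6418078FC (r,user):
  L0: frame=0x31 idx=25 entry=0x34007 [P=1 RW=1 US=1 PS=0]
  L1: frame=0x34 idx=12 entry=0x37007 [P=1 RW=1 US=1 PS=0]
  L2: frame=0x37 idx=7 entry=0x3A007 [P=1 RW=1 US=1 PS=0]
  ⇒ phys 0x3A8FC  [3 reads]
#1 VA=0xC0200158 (r,kernel):
  L0: frame=0x31 idx=3 entry=0x3B007 [P=1 RW=1 US=1 PS=0]
  L1: frame=0x3B idx=1 entry=0x3E002 [P=0 RW=1 US=0 PS=0]
  → PAGE_NOT_PRESENT  (2 entries read)
#2 VA=0x142A00DF1 (r,user):
  L0: frame=0x31 idx=5 entry=0x3C007 [P=1 RW=1 US=1 PS=0]
  L1: frame=0x3C idx=21 entry=0x3F087 [P=1 RW=1 US=1 PS=1]
  ⇒ phys 0x3FDF1 (huge @L1)  [2 reads]
#3 VA=0x38141EC54 (w,user):
  L0: frame=0x31 idx=14 entry=0x40007 [P=1 RW=1 US=1 PS=0]
  L1: frame=0x40 idx=10 entry=0x41007 [P=1 RW=1 US=1 PS=0]
  L2: frame=0x41 idx=30 entry=0x42003 [P=1 RW=1 US=0 PS=0]
  → PROTECTION_VIOLATION  (3 entries read)

Access #3 PA: FAULT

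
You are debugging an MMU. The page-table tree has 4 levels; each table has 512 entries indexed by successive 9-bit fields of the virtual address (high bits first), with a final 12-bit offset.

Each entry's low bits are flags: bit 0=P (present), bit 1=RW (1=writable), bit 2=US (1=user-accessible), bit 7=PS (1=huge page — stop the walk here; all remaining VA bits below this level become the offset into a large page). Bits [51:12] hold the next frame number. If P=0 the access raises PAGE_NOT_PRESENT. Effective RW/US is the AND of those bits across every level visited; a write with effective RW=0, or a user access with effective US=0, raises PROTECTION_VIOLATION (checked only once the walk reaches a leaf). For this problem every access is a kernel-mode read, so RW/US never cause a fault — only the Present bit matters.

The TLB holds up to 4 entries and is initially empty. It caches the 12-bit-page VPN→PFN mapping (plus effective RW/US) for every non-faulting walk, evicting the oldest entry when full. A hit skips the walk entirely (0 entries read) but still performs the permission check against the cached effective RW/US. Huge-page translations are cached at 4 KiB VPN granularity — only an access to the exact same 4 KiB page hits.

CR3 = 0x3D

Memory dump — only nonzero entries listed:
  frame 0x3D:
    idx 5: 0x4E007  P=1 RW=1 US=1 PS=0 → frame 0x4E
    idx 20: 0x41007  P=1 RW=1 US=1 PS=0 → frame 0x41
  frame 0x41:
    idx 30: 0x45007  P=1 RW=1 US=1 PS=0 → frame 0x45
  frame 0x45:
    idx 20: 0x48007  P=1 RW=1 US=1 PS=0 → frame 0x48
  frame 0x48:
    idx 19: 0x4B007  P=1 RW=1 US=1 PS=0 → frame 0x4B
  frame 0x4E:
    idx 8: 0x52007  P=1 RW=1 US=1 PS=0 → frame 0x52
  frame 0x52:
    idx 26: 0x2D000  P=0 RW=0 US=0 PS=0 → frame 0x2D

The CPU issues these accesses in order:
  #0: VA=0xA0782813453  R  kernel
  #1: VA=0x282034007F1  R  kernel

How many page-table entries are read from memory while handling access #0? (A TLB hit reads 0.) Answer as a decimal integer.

Trace:
#0 VA=0xA0782813453 (r,kernel):
  [0] read 0x3D idx=20: raw=0x41007 flags P=1 W=1 U=1 S=0
  [1] read 0x41 idx=30: raw=0x45007 flags P=1 W=1 U=1 S=0
  [2] read 0x45 idx=20: raw=0x48007 flags P=1 W=1 U=1 S=0
  [3] read 0x48 idx=19: raw=0x4B007 flags P=1 W=1 U=1 S=0
  ⇒ phys 0x4B453  [4 reads]
#1 VA=0x282034007F1 (r,kernel):
  [0] read 0x3D idx=5: raw=0x4E007 flags P=1 W=1 U=1 S=0
  [1] read 0x4E idx=8: raw=0x52007 flags P=1 W=1 U=1 S=0
  [2] read 0x52 idx=26: raw=0x2D000 flags P=0 W=0 U=0 S=0
  ✗ PAGE_NOT_PRESENT  [3 reads]

Entries read for #0: 4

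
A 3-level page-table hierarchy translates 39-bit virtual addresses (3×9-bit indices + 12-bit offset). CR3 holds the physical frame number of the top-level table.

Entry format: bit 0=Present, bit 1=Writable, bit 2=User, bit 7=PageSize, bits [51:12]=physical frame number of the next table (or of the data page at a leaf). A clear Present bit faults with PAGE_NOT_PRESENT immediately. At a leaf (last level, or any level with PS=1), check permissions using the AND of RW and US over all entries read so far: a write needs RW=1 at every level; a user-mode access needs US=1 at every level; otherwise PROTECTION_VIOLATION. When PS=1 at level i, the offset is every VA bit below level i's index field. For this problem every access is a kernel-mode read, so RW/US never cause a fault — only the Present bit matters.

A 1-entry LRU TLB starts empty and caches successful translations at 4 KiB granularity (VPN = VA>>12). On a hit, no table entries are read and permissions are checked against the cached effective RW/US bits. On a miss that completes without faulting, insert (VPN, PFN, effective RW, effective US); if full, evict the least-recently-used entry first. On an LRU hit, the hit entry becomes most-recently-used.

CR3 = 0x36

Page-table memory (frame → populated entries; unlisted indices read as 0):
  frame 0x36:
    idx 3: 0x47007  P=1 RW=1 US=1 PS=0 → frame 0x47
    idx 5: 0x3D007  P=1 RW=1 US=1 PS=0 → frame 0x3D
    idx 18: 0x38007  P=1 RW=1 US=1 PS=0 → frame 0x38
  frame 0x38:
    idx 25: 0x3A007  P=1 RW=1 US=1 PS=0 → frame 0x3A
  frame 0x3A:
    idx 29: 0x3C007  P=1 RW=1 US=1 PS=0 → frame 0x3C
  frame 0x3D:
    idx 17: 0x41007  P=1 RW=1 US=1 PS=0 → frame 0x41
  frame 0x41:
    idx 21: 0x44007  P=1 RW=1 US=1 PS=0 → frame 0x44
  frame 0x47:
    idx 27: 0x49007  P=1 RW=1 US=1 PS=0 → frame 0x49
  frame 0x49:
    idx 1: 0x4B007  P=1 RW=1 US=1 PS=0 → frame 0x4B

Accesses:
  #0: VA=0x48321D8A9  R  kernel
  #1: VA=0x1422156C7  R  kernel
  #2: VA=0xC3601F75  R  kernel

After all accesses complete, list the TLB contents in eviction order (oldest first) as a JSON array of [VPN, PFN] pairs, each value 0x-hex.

Per-access translation:
#0 VA=0x48321D8A9 (r,kernel):
  L0 @0x36[18] → 0x38007  P=1,RW=1,US=1,PS=0
  L1 @0x38[25] → 0x3A007  P=1,RW=1,US=1,PS=0
  L2 @0x3A[29] → 0x3C007  P=1,RW=1,US=1,PS=0
  ✓ 0x3C8A9  — 3 lookups
#1 VA=0x1422156C7 (r,kernel):
  L0 @0x36[5] → 0x3D007  P=1,RW=1,US=1,PS=0
  L1 @0x3D[17] → 0x41007  P=1,RW=1,US=1,PS=0
  L2 @0x41[21] → 0x44007  P=1,RW=1,US=1,PS=0
  ✓ 0x446C7  — 3 lookups
#2 VA=0xC3601F75 (r,kernel):
  L0 @0x36[3] → 0x47007  P=1,RW=1,US=1,PS=0
  L1 @0x47[27] → 0x49007  P=1,RW=1,US=1,PS=0
  L2 @0x49[1] → 0x4B007  P=1,RW=1,US=1,PS=0
  ✓ 0x4BF75  — 3 lookups

TLB: [["0xC3601", "0x4B"]]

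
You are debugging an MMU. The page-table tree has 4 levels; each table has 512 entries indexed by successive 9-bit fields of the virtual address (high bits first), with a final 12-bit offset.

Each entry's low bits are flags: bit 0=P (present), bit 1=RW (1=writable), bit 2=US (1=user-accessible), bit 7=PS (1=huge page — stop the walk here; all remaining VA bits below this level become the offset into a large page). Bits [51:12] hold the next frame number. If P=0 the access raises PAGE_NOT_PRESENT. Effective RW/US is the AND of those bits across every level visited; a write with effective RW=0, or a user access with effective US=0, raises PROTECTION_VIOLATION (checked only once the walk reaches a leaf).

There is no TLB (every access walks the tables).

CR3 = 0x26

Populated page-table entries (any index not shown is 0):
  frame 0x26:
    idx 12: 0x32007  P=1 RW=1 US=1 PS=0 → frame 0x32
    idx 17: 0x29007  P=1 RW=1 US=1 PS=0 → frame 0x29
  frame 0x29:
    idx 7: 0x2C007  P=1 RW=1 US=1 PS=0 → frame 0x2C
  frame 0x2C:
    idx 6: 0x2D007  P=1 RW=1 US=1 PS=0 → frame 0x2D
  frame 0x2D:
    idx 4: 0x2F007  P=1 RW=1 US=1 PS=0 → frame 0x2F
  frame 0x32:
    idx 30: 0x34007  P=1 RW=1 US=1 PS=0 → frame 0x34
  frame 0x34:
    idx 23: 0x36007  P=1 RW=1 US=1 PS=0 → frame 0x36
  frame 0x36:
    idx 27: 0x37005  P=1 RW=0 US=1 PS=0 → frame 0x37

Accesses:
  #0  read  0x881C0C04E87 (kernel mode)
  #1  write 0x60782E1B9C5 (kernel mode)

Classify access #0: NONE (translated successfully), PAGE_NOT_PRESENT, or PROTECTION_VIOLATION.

Per-access translation:
#0 VA=0x881C0C04E87 (r,kernel):
  lvl0: tbl 0x26, slot 17 ⇒ 0x29007 (P1/RW1/US1/PS0)
  lvl1: tbl 0x29, slot 7 ⇒ 0x2C007 (P1/RW1/US1/PS0)
  lvl2: tbl 0x2C, slot 6 ⇒ 0x2D007 (P1/RW1/US1/PS0)
  lvl3: tbl 0x2D, slot 4 ⇒ 0x2F007 (P1/RW1/US1/PS0)
  ⇒ phys 0x2FE87  [4 reads]
#1 VA=0x60782E1B9C5 (w,kernel):
  lvl0: tbl 0x26, slot 12 ⇒ 0x32007 (P1/RW1/US1/PS0)
  lvl1: tbl 0x32, slot 30 ⇒ 0x34007 (P1/RW1/US1/PS0)
  lvl2: tbl 0x34, slot 23 ⇒ 0x36007 (P1/RW1/US1/PS0)
  lvl3: tbl 0x36, slot 27 ⇒ 0x37005 (P1/RW0/US1/PS0)
  ⇒ fault: PROTECTION_VIOLATION  — 4 lookups

Access #0 fault: NONE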